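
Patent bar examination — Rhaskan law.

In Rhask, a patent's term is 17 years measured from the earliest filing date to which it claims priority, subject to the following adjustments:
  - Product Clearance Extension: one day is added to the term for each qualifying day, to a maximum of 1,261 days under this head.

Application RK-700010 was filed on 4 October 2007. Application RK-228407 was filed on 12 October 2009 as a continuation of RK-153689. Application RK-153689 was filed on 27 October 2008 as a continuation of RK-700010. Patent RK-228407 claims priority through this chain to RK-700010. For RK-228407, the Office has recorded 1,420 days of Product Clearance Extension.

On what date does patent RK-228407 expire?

March 18, 2028

Earliest priority filing: 4 October 2007.
Base term: 4 October 2007 + 17 years → 4 October 2024.
Product Clearance Extension: 1420 days claimed exceeds the 1261-day cap, so +1261 days → 18 March 2028.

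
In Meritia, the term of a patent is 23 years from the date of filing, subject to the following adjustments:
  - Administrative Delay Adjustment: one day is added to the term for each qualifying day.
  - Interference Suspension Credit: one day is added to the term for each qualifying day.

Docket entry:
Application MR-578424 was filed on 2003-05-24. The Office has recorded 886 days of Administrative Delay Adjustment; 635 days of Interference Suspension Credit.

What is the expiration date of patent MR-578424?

Base term: filing date + 23 years → 24 May 2026.
Administrative Delay Adjustment: +886 days → 26 October 2028.
Interference Suspension Credit: +635 days → 23 July 2030.

July 23, 2030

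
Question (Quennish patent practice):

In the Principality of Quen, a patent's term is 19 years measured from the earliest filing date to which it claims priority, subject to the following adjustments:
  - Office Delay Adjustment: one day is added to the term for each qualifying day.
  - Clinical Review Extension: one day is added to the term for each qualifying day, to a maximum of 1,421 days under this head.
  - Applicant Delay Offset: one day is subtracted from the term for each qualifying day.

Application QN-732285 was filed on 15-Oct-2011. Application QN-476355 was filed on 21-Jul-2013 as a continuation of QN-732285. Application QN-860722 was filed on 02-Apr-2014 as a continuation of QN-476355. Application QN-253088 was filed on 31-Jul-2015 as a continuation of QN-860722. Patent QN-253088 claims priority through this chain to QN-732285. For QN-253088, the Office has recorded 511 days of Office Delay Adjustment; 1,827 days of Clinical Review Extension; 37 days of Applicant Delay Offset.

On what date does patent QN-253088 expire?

Earliest priority filing: 15 October 2011.
Base term: 15 October 2011 + 19 years → 15 October 2030.
Office Delay Adjustment: +511 days → 9 March 2032.
Clinical Review Extension: 1827 days claimed exceeds the 1421-day cap, so +1421 days → 29 January 2036.
Applicant Delay Offset: −37 days → 23 December 2035.

2035-12-23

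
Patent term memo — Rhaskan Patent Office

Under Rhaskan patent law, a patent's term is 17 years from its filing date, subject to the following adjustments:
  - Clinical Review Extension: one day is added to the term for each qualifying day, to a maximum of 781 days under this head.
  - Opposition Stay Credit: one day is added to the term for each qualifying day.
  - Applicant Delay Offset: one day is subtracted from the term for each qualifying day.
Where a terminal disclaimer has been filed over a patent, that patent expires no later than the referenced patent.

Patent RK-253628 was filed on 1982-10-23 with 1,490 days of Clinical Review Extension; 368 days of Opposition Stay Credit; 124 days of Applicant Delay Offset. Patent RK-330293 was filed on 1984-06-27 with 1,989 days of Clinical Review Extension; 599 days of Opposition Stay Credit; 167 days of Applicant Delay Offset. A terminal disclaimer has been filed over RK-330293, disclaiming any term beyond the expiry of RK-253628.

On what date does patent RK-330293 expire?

2002-08-13

Natural term of RK-330293:
  Base: filing + 17 years → 27 June 2001.
  Clinical Review Extension: 1989 days claimed exceeds the 781-day cap, so +781 days → 17 August 2003.
  Opposition Stay Credit: +599 days → 7 April 2005.
  Applicant Delay Offset: −167 days → 22 October 2004.
Expiry of referenced patent RK-253628:
  Base: filing + 17 years → 23 October 1999.
  Clinical Review Extension: 1490 days claimed exceeds the 781-day cap, so +781 days → 12 December 2001.
  Opposition Stay Credit: +368 days → 15 December 2002.
  Applicant Delay Offset: −124 days → 13 August 2002.
Terminal disclaimer: RK-330293 expires on the earlier of 22 October 2004 and 13 August 2002.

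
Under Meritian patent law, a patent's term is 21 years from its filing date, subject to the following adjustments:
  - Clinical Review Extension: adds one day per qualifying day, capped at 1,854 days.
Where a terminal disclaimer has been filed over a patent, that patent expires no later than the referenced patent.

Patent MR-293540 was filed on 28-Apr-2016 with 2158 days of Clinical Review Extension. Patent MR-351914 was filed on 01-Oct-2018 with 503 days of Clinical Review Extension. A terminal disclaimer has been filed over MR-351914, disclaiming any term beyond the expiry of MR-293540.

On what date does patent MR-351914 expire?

Natural term of MR-351914:
  Base: filing + 21 years → 1 October 2039.
  Clinical Review Extension: 503 days (within the 1854-day cap) → +503 days → 15 February 2041.
Expiry of referenced patent MR-293540:
  Base: filing + 21 years → 28 April 2037.
  Clinical Review Extension: 2158 days claimed exceeds the 1854-day cap, so +1854 days → 26 May 2042.
Terminal disclaimer: MR-351914 expires on the earlier of 15 February 2041 and 26 May 2042.

February 15, 2041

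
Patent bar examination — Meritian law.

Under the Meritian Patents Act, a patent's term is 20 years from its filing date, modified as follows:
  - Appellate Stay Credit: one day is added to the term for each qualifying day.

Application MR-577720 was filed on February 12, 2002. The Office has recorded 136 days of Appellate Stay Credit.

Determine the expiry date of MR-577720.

Base term: filing date + 20 years → 12 February 2022.
Appellate Stay Credit: +136 days → 28 June 2022.

2022-06-28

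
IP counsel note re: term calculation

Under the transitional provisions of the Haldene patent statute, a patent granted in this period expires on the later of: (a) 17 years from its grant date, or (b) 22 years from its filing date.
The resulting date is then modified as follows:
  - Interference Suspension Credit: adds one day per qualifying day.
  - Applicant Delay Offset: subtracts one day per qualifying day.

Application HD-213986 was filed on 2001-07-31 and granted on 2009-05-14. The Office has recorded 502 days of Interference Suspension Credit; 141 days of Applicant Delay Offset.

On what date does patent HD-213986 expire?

May 10, 2027

(a) grant + 17 years → 14 May 2026.
(b) filing + 22 years → 31 July 2023.
Later of the two: 14 May 2026.
Interference Suspension Credit: +502 days → 28 September 2027.
Applicant Delay Offset: −141 days → 10 May 2027.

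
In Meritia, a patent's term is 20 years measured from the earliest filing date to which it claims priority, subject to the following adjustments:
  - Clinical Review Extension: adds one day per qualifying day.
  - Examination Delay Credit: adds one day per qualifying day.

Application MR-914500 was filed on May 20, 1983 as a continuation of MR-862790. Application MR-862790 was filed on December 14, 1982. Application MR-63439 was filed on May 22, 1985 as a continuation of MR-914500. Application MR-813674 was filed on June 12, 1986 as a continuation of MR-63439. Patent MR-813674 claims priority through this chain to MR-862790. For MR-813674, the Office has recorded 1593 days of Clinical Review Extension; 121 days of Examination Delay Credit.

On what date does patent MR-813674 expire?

August 24, 2007

Earliest priority filing: 14 December 1982.
Base term: 14 December 1982 + 20 years → 14 December 2002.
Clinical Review Extension: +1593 days → 25 April 2007.
Examination Delay Credit: +121 days → 24 August 2007.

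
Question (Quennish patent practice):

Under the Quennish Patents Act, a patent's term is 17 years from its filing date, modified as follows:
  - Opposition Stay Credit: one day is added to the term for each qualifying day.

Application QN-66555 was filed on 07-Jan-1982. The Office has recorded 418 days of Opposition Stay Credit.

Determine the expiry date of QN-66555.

Base term: filing date + 17 years → 7 January 1999.
Opposition Stay Credit: +418 days → 29 February 2000.

February 29, 2000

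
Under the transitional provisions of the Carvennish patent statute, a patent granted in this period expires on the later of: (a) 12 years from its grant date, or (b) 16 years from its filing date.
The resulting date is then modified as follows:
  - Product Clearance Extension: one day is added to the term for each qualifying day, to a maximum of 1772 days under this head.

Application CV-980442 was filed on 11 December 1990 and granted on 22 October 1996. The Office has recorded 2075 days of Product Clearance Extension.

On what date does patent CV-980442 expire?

(a) grant + 12 years → 22 October 2008.
(b) filing + 16 years → 11 December 2006.
Later of the two: 22 October 2008.
Product Clearance Extension: 2075 days claimed exceeds the 1772-day cap, so +1772 days → 29 August 2013.

August 29, 2013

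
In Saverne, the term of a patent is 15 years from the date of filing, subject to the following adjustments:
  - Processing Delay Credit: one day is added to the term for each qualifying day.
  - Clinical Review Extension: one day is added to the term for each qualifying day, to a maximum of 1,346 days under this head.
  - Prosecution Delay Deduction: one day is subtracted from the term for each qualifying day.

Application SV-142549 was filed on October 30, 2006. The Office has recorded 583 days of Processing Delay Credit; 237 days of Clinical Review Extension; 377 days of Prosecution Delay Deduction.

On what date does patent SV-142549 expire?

Base term: filing date + 15 years → 30 October 2021.
Processing Delay Credit: +583 days → 5 June 2023.
Clinical Review Extension: 237 days (within the 1346-day cap) → +237 days → 28 January 2024.
Prosecution Delay Deduction: −377 days → 16 January 2023.

January 16, 2023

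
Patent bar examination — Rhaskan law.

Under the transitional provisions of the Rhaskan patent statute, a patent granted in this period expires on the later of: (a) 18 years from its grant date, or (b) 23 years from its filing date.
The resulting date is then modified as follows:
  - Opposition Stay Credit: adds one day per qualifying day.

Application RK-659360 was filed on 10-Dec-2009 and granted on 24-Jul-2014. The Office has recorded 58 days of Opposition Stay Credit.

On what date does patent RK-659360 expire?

(a) grant + 18 years → 24 July 2032.
(b) filing + 23 years → 10 December 2032.
Later of the two: 10 December 2032.
Opposition Stay Credit: +58 days → 6 February 2033.

February 6, 2033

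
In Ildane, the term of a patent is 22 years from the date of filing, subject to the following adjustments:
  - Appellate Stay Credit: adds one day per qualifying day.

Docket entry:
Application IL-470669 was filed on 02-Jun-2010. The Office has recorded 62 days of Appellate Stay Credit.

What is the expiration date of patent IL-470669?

August 3, 2032

Base term: filing date + 22 years → 2 June 2032.
Appellate Stay Credit: +62 days → 3 August 2032.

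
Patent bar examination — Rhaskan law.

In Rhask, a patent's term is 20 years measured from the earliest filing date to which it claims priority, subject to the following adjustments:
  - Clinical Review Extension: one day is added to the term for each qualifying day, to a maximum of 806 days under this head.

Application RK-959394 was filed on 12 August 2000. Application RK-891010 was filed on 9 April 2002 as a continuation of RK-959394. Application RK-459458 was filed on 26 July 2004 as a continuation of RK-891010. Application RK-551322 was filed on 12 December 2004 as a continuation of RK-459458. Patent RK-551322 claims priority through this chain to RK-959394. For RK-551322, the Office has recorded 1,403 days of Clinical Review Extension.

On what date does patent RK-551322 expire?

Earliest priority filing: 12 August 2000.
Base term: 12 August 2000 + 20 years → 12 August 2020.
Clinical Review Extension: 1403 days claimed exceeds the 806-day cap, so +806 days → 27 October 2022.

October 27, 2022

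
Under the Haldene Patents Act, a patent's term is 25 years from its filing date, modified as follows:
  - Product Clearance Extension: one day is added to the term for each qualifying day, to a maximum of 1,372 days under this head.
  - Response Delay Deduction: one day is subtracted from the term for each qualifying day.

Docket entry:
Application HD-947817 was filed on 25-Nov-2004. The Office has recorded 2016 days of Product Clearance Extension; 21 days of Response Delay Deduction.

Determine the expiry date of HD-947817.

2033-08-07

Base term: filing date + 25 years → 25 November 2029.
Product Clearance Extension: 2016 days claimed exceeds the 1372-day cap, so +1372 days → 28 August 2033.
Response Delay Deduction: −21 days → 7 August 2033.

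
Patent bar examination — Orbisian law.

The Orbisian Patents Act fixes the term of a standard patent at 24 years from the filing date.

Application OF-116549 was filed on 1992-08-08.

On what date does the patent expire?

August 8, 2016

Filing date + 24 years → 8 August 2016.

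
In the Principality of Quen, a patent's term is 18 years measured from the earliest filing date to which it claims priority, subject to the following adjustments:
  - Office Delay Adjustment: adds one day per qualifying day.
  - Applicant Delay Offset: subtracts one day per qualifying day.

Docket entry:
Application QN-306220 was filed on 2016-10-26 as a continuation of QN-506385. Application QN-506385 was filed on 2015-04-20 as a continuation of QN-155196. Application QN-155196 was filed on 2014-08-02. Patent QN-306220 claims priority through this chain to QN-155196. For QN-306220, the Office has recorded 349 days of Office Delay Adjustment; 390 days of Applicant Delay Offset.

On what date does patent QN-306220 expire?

2032-06-22

Earliest priority filing: 2 August 2014.
Base term: 2 August 2014 + 18 years → 2 August 2032.
Office Delay Adjustment: +349 days → 17 July 2033.
Applicant Delay Offset: −390 days → 22 June 2032.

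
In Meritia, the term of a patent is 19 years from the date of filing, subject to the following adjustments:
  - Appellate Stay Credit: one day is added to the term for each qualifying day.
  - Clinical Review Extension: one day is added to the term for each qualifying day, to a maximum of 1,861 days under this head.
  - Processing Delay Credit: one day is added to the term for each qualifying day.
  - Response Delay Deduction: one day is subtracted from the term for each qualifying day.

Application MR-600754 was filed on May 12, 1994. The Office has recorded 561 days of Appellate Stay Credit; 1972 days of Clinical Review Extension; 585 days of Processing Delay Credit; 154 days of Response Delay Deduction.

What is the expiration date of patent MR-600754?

Base term: filing date + 19 years → 12 May 2013.
Appellate Stay Credit: +561 days → 24 November 2014.
Clinical Review Extension: 1972 days claimed exceeds the 1861-day cap, so +1861 days → 29 December 2019.
Processing Delay Credit: +585 days → 5 August 2021.
Response Delay Deduction: −154 days → 4 March 2021.

2021-03-04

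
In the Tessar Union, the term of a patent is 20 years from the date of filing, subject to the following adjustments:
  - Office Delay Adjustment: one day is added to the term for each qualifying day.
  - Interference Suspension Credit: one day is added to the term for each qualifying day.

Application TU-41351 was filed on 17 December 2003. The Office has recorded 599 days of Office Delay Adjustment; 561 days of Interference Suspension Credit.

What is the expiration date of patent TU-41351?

2027-02-19

Base term: filing date + 20 years → 17 December 2023.
Office Delay Adjustment: +599 days → 7 August 2025.
Interference Suspension Credit: +561 days → 19 February 2027.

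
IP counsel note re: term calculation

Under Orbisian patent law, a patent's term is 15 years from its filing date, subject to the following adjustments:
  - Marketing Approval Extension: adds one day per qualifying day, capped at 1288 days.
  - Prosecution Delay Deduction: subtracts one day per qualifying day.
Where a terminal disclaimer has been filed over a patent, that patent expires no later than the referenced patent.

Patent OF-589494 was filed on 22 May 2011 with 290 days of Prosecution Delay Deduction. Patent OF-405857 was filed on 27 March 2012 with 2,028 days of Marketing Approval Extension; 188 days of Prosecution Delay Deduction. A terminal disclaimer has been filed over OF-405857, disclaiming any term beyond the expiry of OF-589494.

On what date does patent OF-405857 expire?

2025-08-05

Natural term of OF-405857:
  Base: filing + 15 years → 27 March 2027.
  Marketing Approval Extension: 2028 days claimed exceeds the 1288-day cap, so +1288 days → 5 October 2030.
  Prosecution Delay Deduction: −188 days → 31 March 2030.
Expiry of referenced patent OF-589494:
  Base: filing + 15 years → 22 May 2026.
  Prosecution Delay Deduction: −290 days → 5 August 2025.
Terminal disclaimer: OF-405857 expires on the earlier of 31 March 2030 and 5 August 2025.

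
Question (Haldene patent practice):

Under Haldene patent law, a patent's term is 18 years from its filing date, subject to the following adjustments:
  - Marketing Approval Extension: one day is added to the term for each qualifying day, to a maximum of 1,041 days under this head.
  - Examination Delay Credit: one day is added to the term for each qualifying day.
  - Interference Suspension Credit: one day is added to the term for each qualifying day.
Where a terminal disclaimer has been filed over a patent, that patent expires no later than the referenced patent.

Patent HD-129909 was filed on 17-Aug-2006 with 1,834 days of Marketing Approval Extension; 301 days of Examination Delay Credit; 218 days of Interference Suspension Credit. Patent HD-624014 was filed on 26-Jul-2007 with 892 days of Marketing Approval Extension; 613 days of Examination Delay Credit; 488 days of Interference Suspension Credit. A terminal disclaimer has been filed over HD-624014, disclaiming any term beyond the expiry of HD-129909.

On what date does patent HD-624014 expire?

Natural term of HD-624014:
  Base: filing + 18 years → 26 July 2025.
  Marketing Approval Extension: 892 days (within the 1041-day cap) → +892 days → 4 January 2028.
  Examination Delay Credit: +613 days → 8 September 2029.
  Interference Suspension Credit: +488 days → 9 January 2031.
Expiry of referenced patent HD-129909:
  Base: filing + 18 years → 17 August 2024.
  Marketing Approval Extension: 1834 days claimed exceeds the 1041-day cap, so +1041 days → 24 June 2027.
  Examination Delay Credit: +301 days → 20 April 2028.
  Interference Suspension Credit: +218 days → 24 November 2028.
Terminal disclaimer: HD-624014 expires on the earlier of 9 January 2031 and 24 November 2028.

2028-11-24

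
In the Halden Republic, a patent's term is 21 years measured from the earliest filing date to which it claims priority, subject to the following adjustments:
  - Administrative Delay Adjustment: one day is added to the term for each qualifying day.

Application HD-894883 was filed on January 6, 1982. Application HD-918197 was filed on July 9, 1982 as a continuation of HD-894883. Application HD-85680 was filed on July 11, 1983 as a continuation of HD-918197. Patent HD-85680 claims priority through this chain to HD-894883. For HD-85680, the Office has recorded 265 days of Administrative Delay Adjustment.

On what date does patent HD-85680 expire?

Earliest priority filing: 6 January 1982.
Base term: 6 January 1982 + 21 years → 6 January 2003.
Administrative Delay Adjustment: +265 days → 28 September 2003.

September 28, 2003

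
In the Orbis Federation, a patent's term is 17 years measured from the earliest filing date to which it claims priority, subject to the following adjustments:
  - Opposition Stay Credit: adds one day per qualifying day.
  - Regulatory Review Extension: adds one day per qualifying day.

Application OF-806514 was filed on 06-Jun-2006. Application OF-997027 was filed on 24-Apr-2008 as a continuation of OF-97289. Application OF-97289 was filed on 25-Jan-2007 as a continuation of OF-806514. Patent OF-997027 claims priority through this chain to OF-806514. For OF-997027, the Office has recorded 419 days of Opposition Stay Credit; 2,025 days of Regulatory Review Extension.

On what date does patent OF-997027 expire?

2030-02-13

Earliest priority filing: 6 June 2006.
Base term: 6 June 2006 + 17 years → 6 June 2023.
Opposition Stay Credit: +419 days → 29 July 2024.
Regulatory Review Extension: +2025 days → 13 February 2030.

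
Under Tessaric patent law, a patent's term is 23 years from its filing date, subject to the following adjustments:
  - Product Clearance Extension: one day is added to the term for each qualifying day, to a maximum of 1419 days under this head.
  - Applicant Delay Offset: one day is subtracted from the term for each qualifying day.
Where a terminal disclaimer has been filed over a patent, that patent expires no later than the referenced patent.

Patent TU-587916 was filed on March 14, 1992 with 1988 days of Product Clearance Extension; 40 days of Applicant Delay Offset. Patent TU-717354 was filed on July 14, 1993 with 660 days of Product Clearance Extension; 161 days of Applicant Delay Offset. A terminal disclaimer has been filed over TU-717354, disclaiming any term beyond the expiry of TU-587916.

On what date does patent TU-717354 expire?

Natural term of TU-717354:
  Base: filing + 23 years → 14 July 2016.
  Product Clearance Extension: 660 days (within the 1419-day cap) → +660 days → 5 May 2018.
  Applicant Delay Offset: −161 days → 25 November 2017.
Expiry of referenced patent TU-587916:
  Base: filing + 23 years → 14 March 2015.
  Product Clearance Extension: 1988 days claimed exceeds the 1419-day cap, so +1419 days → 31 January 2019.
  Applicant Delay Offset: −40 days → 22 December 2018.
Terminal disclaimer: TU-717354 expires on the earlier of 25 November 2017 and 22 December 2018.

2017-11-25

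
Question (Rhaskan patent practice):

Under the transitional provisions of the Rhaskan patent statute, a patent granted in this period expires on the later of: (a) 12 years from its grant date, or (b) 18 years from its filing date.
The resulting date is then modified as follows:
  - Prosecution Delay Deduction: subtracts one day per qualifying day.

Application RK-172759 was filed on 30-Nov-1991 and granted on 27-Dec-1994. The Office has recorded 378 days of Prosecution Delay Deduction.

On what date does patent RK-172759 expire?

(a) grant + 12 years → 27 December 2006.
(b) filing + 18 years → 30 November 2009.
Later of the two: 30 November 2009.
Prosecution Delay Deduction: −378 days → 17 November 2008.

November 17, 2008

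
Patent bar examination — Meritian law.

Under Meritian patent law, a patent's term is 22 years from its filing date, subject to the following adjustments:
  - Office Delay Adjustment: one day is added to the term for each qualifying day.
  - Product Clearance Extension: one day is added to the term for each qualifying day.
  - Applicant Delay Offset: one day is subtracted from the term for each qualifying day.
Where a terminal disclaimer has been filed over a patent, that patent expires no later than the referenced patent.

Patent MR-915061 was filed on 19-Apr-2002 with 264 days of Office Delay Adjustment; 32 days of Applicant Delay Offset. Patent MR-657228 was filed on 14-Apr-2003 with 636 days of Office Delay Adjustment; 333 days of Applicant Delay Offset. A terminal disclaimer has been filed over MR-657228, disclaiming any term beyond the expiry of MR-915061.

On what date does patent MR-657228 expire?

2024-12-07

Natural term of MR-657228:
  Base: filing + 22 years → 14 April 2025.
  Office Delay Adjustment: +636 days → 10 January 2027.
  Applicant Delay Offset: −333 days → 11 February 2026.
Expiry of referenced patent MR-915061:
  Base: filing + 22 years → 19 April 2024.
  Office Delay Adjustment: +264 days → 8 January 2025.
  Applicant Delay Offset: −32 days → 7 December 2024.
Terminal disclaimer: MR-657228 expires on the earlier of 11 February 2026 and 7 December 2024.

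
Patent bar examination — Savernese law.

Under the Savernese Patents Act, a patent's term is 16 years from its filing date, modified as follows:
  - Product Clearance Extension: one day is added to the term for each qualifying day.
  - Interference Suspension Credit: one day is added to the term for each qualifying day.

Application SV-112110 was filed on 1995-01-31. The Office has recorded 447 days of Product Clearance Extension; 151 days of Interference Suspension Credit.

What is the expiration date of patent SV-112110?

Base term: filing date + 16 years → 31 January 2011.
Product Clearance Extension: +447 days → 22 April 2012.
Interference Suspension Credit: +151 days → 20 September 2012.

September 20, 2012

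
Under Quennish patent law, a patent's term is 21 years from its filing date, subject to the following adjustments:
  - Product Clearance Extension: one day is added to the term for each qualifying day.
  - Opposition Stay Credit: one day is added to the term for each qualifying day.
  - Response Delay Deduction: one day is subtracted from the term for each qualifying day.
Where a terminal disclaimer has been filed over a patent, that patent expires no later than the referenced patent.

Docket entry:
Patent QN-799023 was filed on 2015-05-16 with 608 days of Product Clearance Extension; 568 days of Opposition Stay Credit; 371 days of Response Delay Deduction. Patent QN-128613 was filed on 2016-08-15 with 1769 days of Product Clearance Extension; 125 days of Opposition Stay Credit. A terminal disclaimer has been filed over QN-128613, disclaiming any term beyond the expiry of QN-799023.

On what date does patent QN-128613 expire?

Natural term of QN-128613:
  Base: filing + 21 years → 15 August 2037.
  Product Clearance Extension: +1769 days → 19 June 2042.
  Opposition Stay Credit: +125 days → 22 October 2042.
Expiry of referenced patent QN-799023:
  Base: filing + 21 years → 16 May 2036.
  Product Clearance Extension: +608 days → 14 January 2038.
  Opposition Stay Credit: +568 days → 5 August 2039.
  Response Delay Deduction: −371 days → 30 July 2038.
Terminal disclaimer: QN-128613 expires on the earlier of 22 October 2042 and 30 July 2038.

2038-07-30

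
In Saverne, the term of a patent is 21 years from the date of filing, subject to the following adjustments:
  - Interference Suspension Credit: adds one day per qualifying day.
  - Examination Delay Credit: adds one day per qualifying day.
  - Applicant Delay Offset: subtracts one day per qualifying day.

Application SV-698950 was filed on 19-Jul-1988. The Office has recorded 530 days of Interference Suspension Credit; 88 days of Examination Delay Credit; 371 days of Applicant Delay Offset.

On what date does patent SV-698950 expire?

Base term: filing date + 21 years → 19 July 2009.
Interference Suspension Credit: +530 days → 31 December 2010.
Examination Delay Credit: +88 days → 29 March 2011.
Applicant Delay Offset: −371 days → 23 March 2010.

March 23, 2010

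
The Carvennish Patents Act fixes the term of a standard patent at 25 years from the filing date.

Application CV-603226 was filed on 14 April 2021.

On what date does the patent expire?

2046-04-14

Filing date + 25 years → 14 April 2046.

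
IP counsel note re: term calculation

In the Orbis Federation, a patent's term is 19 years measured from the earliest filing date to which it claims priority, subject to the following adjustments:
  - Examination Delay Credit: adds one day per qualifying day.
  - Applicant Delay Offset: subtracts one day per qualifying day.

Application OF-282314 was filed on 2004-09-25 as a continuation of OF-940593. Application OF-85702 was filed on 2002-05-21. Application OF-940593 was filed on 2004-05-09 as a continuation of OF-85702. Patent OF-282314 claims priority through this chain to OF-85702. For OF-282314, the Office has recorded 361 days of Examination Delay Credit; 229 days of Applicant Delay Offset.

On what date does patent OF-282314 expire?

2021-09-30

Earliest priority filing: 21 May 2002.
Base term: 21 May 2002 + 19 years → 21 May 2021.
Examination Delay Credit: +361 days → 17 May 2022.
Applicant Delay Offset: −229 days → 30 September 2021.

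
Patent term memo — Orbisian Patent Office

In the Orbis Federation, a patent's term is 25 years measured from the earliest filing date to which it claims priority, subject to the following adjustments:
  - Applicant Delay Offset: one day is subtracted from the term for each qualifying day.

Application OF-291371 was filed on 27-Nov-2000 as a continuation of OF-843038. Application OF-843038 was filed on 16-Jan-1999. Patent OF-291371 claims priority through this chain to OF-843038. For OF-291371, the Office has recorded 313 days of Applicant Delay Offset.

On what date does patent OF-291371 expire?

Earliest priority filing: 16 January 1999.
Base term: 16 January 1999 + 25 years → 16 January 2024.
Applicant Delay Offset: −313 days → 9 March 2023.

March 9, 2023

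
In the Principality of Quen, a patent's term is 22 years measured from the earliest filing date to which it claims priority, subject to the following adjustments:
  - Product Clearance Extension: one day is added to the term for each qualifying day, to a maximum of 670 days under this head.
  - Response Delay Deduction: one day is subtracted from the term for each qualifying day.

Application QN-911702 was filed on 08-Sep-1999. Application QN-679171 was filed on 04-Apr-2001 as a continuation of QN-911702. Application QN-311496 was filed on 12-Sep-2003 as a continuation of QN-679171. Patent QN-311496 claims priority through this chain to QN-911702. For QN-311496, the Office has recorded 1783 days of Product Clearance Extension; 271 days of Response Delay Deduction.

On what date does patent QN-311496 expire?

Earliest priority filing: 8 September 1999.
Base term: 8 September 1999 + 22 years → 8 September 2021.
Product Clearance Extension: 1783 days claimed exceeds the 670-day cap, so +670 days → 10 July 2023.
Response Delay Deduction: −271 days → 12 October 2022.

2022-10-12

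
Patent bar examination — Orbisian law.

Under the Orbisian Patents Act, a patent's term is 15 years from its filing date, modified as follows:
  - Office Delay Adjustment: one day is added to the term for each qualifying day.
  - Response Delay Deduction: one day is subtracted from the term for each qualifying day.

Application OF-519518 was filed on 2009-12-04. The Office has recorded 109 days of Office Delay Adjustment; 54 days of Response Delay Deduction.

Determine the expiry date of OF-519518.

Base term: filing date + 15 years → 4 December 2024.
Office Delay Adjustment: +109 days → 23 March 2025.
Response Delay Deduction: −54 days → 28 January 2025.

2025-01-28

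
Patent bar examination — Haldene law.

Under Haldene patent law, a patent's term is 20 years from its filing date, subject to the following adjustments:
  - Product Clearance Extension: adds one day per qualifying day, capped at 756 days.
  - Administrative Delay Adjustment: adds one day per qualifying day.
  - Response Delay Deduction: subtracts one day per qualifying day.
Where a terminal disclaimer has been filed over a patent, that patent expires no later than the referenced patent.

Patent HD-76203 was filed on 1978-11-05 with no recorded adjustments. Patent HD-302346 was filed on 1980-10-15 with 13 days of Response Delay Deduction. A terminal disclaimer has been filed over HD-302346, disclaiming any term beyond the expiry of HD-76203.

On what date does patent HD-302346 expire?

Natural term of HD-302346:
  Base: filing + 20 years → 15 October 2000.
  Response Delay Deduction: −13 days → 2 October 2000.
Expiry of referenced patent HD-76203:
  Base: filing + 20 years → 5 November 1998.
Terminal disclaimer: HD-302346 expires on the earlier of 2 October 2000 and 5 November 1998.

1998-11-05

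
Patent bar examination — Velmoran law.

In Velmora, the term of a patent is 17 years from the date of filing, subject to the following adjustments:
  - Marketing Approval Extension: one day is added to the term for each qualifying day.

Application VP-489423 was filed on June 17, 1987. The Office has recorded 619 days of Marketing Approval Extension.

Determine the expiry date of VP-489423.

Base term: filing date + 17 years → 17 June 2004.
Marketing Approval Extension: +619 days → 26 February 2006.

2006-02-26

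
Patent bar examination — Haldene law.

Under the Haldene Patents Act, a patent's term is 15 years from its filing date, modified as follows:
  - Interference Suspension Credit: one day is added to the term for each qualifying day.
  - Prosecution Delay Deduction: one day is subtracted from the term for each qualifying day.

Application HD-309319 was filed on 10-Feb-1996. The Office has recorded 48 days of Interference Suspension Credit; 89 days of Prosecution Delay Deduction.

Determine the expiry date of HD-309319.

Base term: filing date + 15 years → 10 February 2011.
Interference Suspension Credit: +48 days → 30 March 2011.
Prosecution Delay Deduction: −89 days → 31 December 2010.

December 31, 2010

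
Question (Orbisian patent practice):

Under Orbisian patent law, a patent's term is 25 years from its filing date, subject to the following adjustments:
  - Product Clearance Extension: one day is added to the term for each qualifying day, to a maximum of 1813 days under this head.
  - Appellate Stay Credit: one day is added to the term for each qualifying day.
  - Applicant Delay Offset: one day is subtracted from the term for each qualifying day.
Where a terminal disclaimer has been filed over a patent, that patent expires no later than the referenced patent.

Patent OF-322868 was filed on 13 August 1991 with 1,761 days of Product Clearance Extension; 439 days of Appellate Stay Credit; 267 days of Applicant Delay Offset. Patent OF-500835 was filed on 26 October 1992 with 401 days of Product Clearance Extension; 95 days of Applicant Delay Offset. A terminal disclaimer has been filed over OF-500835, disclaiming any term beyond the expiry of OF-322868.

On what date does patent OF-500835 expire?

Natural term of OF-500835:
  Base: filing + 25 years → 26 October 2017.
  Product Clearance Extension: 401 days (within the 1813-day cap) → +401 days → 1 December 2018.
  Applicant Delay Offset: −95 days → 28 August 2018.
Expiry of referenced patent OF-322868:
  Base: filing + 25 years → 13 August 2016.
  Product Clearance Extension: 1761 days (within the 1813-day cap) → +1761 days → 9 June 2021.
  Appellate Stay Credit: +439 days → 22 August 2022.
  Applicant Delay Offset: −267 days → 28 November 2021.
Terminal disclaimer: OF-500835 expires on the earlier of 28 August 2018 and 28 November 2021.

August 28, 2018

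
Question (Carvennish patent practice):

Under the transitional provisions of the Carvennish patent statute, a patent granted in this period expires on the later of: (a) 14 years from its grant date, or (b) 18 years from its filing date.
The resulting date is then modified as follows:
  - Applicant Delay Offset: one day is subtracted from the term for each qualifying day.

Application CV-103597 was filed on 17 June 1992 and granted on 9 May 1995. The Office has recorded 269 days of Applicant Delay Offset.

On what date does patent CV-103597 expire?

2009-09-21

(a) grant + 14 years → 9 May 2009.
(b) filing + 18 years → 17 June 2010.
Later of the two: 17 June 2010.
Applicant Delay Offset: −269 days → 21 September 2009.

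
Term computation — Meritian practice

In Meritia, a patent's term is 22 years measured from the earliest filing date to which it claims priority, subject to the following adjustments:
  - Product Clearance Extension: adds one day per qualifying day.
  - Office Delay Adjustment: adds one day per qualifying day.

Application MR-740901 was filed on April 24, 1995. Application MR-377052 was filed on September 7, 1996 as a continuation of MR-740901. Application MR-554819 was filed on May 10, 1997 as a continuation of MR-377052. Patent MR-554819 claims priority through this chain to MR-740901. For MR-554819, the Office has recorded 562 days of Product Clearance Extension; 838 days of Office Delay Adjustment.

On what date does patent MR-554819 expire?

2021-02-22

Earliest priority filing: 24 April 1995.
Base term: 24 April 1995 + 22 years → 24 April 2017.
Product Clearance Extension: +562 days → 7 November 2018.
Office Delay Adjustment: +838 days → 22 February 2021.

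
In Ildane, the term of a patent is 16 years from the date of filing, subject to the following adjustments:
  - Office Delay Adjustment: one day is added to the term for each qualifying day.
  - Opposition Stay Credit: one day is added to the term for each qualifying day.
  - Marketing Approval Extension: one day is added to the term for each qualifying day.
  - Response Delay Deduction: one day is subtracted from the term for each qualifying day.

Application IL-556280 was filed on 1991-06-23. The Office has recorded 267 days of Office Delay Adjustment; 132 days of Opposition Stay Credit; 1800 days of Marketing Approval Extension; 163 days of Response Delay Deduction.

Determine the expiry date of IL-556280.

Base term: filing date + 16 years → 23 June 2007.
Office Delay Adjustment: +267 days → 16 March 2008.
Opposition Stay Credit: +132 days → 26 July 2008.
Marketing Approval Extension: +1800 days → 30 June 2013.
Response Delay Deduction: −163 days → 18 January 2013.

January 18, 2013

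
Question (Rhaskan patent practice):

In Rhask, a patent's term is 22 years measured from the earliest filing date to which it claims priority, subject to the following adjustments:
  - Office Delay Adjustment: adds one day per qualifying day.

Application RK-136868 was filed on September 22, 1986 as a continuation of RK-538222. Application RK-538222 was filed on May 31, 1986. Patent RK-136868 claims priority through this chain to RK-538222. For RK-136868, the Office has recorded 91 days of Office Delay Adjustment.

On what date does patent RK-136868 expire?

Earliest priority filing: 31 May 1986.
Base term: 31 May 1986 + 22 years → 31 May 2008.
Office Delay Adjustment: +91 days → 30 August 2008.

2008-08-30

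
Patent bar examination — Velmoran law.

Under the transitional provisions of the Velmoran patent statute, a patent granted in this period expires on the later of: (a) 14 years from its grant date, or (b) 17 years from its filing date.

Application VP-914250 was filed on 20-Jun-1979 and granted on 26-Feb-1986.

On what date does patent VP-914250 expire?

2000-02-26

(a) grant + 14 years → 26 February 2000.
(b) filing + 17 years → 20 June 1996.
Later of the two: 26 February 2000.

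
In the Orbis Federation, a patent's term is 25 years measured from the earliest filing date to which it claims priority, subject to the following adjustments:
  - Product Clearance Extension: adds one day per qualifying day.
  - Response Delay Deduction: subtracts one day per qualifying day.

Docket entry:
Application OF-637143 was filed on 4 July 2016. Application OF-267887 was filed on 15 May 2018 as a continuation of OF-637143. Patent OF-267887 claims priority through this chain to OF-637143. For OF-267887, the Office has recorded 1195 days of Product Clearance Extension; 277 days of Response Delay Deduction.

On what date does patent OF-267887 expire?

January 8, 2044

Earliest priority filing: 4 July 2016.
Base term: 4 July 2016 + 25 years → 4 July 2041.
Product Clearance Extension: +1195 days → 11 October 2044.
Response Delay Deduction: −277 days → 8 January 2044.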